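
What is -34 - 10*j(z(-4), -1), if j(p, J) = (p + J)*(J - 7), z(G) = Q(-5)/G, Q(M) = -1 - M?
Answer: -194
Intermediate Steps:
z(G) = 4/G (z(G) = (-1 - 1*(-5))/G = (-1 + 5)/G = 4/G)
j(p, J) = (-7 + J)*(J + p) (j(p, J) = (J + p)*(-7 + J) = (-7 + J)*(J + p))
-34 - 10*j(z(-4), -1) = -34 - 10*((-1)² - 7*(-1) - 28/(-4) - 4/(-4)) = -34 - 10*(1 + 7 - 28*(-1)/4 - 4*(-1)/4) = -34 - 10*(1 + 7 - 7*(-1) - 1*(-1)) = -34 - 10*(1 + 7 + 7 + 1) = -34 - 10*16 = -34 - 160 = -194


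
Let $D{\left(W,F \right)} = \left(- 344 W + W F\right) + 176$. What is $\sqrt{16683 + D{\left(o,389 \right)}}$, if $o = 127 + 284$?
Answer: $\sqrt{35354} \approx 188.03$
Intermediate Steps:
$o = 411$
$D{\left(W,F \right)} = 176 - 344 W + F W$ ($D{\left(W,F \right)} = \left(- 344 W + F W\right) + 176 = 176 - 344 W + F W$)
$\sqrt{16683 + D{\left(o,389 \right)}} = \sqrt{16683 + \left(176 - 141384 + 389 \cdot 411\right)} = \sqrt{16683 + \left(176 - 141384 + 159879\right)} = \sqrt{16683 + 18671} = \sqrt{35354}$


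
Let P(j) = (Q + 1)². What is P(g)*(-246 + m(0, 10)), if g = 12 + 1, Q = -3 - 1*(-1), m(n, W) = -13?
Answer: -259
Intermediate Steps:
Q = -2 (Q = -3 + 1 = -2)
g = 13
P(j) = 1 (P(j) = (-2 + 1)² = (-1)² = 1)
P(g)*(-246 + m(0, 10)) = 1*(-246 - 13) = 1*(-259) = -259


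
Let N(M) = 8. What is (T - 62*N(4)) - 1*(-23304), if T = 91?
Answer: 22899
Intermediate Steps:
(T - 62*N(4)) - 1*(-23304) = (91 - 62*8) - 1*(-23304) = (91 - 496) + 23304 = -405 + 23304 = 22899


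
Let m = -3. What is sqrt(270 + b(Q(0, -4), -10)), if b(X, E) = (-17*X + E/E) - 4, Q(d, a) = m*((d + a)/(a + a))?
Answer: 3*sqrt(130)/2 ≈ 17.103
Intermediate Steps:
Q(d, a) = -3*(a + d)/(2*a) (Q(d, a) = -3*(d + a)/(a + a) = -3*(a + d)/(2*a))
b(X, E) = -3 - 17*X (b(X, E) = (-17*X + 1) - 4 = (1 - 17*X) - 4 = -3 - 17*X)
sqrt(270 + b(Q(0, -4), -10)) = sqrt(270 + (-3 - 51*(-1*(-4) - 1*0)/(2*(-4)))) = sqrt(270 + (-3 - 51*(-1)*(4 + 0)/(2*4))) = sqrt(270 + (-3 - 51*(-1)*4/(2*4))) = sqrt(270 + (-3 - 17*(-3/2))) = sqrt(270 + (-3 + 51/2)) = sqrt(270 + 45/2) = sqrt(585/2) = 3*sqrt(130)/2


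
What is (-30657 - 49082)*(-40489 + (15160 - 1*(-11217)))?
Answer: 1125276768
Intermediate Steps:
(-30657 - 49082)*(-40489 + (15160 - 1*(-11217))) = -79739*(-40489 + (15160 + 11217)) = -79739*(-40489 + 26377) = -79739*(-14112) = 1125276768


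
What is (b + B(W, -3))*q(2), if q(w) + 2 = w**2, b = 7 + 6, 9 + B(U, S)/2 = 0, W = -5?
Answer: -10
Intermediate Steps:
B(U, S) = -18 (B(U, S) = -18 + 2*0 = -18 + 0 = -18)
b = 13
q(w) = -2 + w**2
(b + B(W, -3))*q(2) = (13 - 18)*(-2 + 2**2) = -5*(-2 + 4) = -5*2 = -10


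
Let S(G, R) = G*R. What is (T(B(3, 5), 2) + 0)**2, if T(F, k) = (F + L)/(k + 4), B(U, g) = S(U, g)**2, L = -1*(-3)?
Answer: 1444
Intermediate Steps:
L = 3
B(U, g) = U**2*g**2 (B(U, g) = (U*g)**2 = U**2*g**2)
T(F, k) = (3 + F)/(4 + k) (T(F, k) = (F + 3)/(k + 4) = (3 + F)/(4 + k))
(T(B(3, 5), 2) + 0)**2 = ((3 + 3**2*5**2)/(4 + 2) + 0)**2 = ((3 + 9*25)/6 + 0)**2 = ((3 + 225)/6 + 0)**2 = ((1/6)*228 + 0)**2 = (38 + 0)**2 = 38**2 = 1444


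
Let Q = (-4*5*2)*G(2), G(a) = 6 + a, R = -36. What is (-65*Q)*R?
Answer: -748800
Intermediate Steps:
Q = -320 (Q = (-4*5*2)*(6 + 2) = -20*2*8 = -40*8 = -320)
(-65*Q)*R = -65*(-320)*(-36) = 20800*(-36) = -748800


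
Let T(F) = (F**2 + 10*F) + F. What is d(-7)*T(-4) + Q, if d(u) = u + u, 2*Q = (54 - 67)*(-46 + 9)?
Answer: 1265/2 ≈ 632.50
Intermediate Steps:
Q = 481/2 (Q = ((54 - 67)*(-46 + 9))/2 = (-13*(-37))/2 = (1/2)*481 = 481/2 ≈ 240.50)
d(u) = 2*u
T(F) = F**2 + 11*F
d(-7)*T(-4) + Q = (2*(-7))*(-4*(11 - 4)) + 481/2 = -(-56)*7 + 481/2 = -14*(-28) + 481/2 = 392 + 481/2 = 1265/2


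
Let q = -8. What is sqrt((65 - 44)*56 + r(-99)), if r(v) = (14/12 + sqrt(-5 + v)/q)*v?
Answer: sqrt(4242 + 99*I*sqrt(26))/2 ≈ 32.623 + 1.9342*I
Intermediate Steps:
r(v) = v*(7/6 - sqrt(-5 + v)/8) (r(v) = (14/12 + sqrt(-5 + v)/(-8))*v = (14*(1/12) + sqrt(-5 + v)*(-1/8))*v = (7/6 - sqrt(-5 + v)/8)*v = v*(7/6 - sqrt(-5 + v)/8))
sqrt((65 - 44)*56 + r(-99)) = sqrt((65 - 44)*56 + (1/24)*(-99)*(28 - 3*sqrt(-5 - 99))) = sqrt(21*56 + (1/24)*(-99)*(28 - 6*I*sqrt(26))) = sqrt(1176 + (1/24)*(-99)*(28 - 6*I*sqrt(26))) = sqrt(1176 + (-231/2 + 99*I*sqrt(26)/4)) = sqrt(2121/2 + 99*I*sqrt(26)/4)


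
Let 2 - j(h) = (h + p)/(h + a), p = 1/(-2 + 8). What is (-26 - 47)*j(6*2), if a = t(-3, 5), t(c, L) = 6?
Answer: -10439/108 ≈ -96.657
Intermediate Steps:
a = 6
p = 1/6 ≈ 0.16667
j(h) = 2 - (1/6 + h)/(6 + h) (j(h) = 2 - (h + 1/6)/(h + 6) = 2 - (1/6 + h)/(6 + h))
(-26 - 47)*j(6*2) = (-26 - 47)*((71/6 + 6*2)/(6 + 6*2)) = -73*(71/6 + 12)/(6 + 12) = -73*143/(18*6) = -73*143/108 = -10439/108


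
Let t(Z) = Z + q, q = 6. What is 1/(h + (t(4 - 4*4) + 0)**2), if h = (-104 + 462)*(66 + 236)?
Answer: 1/108152 ≈ 9.2462e-6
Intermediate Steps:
t(Z) = 6 + Z (t(Z) = Z + 6 = 6 + Z)
h = 108116 (h = 358*302 = 108116)
1/(h + (t(4 - 4*4) + 0)**2) = 1/(108116 + ((6 + (4 - 4*4)) + 0)**2) = 1/(108116 + ((6 + (4 - 16)) + 0)**2) = 1/(108116 + ((6 - 12) + 0)**2) = 1/(108116 + (-6 + 0)**2) = 1/(108116 + (-6)**2) = 1/(108116 + 36) = 1/108152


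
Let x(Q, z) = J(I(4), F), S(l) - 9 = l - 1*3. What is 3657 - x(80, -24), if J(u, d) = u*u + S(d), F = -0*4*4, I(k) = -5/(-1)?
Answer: 3626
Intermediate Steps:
I(k) = 5 (I(k) = -5*(-1) = 5)
S(l) = 6 + l (S(l) = 9 + (l - 1*3) = 9 + (l - 3) = 9 + (-3 + l) = 6 + l)
F = 0 (F = -3*0*4 = 0*4 = 0)
J(u, d) = 6 + d + u**2 (J(u, d) = u*u + (6 + d) = u**2 + (6 + d) = 6 + d + u**2)
x(Q, z) = 31 (x(Q, z) = 6 + 0 + 5**2 = 6 + 0 + 25 = 31)
3657 - x(80, -24) = 3657 - 1*31 = 3657 - 31 = 3626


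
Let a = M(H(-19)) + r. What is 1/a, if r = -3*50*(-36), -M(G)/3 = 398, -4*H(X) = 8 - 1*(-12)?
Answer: 1/4206 ≈ 0.00023776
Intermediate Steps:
H(X) = -5 (H(X) = -(8 - 1*(-12))/4 = -(8 + 12)/4 = -¼*20 = -5)
M(G) = -1194 (M(G) = -3*398 = -1194)
r = 5400 (r = -150*(-36) = 5400)
a = 4206 (a = -1194 + 5400 = 4206)
1/a = 1/4206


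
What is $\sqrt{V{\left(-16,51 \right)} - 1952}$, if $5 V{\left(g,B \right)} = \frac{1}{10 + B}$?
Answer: $\frac{3 i \sqrt{20176055}}{305} \approx 44.181 i$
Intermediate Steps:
$V{\left(g,B \right)} = \frac{1}{5 \left(10 + B\right)}$
$\sqrt{V{\left(-16,51 \right)} - 1952} = \sqrt{\frac{1}{5 \left(10 + 51\right)} - 1952} = \sqrt{\frac{1}{5 \cdot 61} - 1952} = \sqrt{\frac{1}{5} \cdot \frac{1}{61} - 1952} = \sqrt{\frac{1}{305} - 1952} = \sqrt{- \frac{595359}{305}} = \frac{3 i \sqrt{20176055}}{305}$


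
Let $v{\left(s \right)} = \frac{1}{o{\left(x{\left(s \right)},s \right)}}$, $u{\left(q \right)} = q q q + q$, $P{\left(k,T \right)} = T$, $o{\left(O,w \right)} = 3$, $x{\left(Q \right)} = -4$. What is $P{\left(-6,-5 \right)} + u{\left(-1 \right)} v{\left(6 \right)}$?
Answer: $- \frac{17}{3} \approx -5.6667$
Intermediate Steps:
$u{\left(q \right)} = q + q^{3}$ ($u{\left(q \right)} = q^{2} q + q = q^{3} + q = q + q^{3}$)
$v{\left(s \right)} = \frac{1}{3}$
$P{\left(-6,-5 \right)} + u{\left(-1 \right)} v{\left(6 \right)} = -5 + \left(-1 + \left(-1\right)^{3}\right) \frac{1}{3} = -5 + \left(-1 - 1\right) \frac{1}{3} = -5 - \frac{2}{3} = - \frac{17}{3}$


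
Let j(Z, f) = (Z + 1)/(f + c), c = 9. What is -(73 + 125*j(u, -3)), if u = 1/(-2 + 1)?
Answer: -73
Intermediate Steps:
u = -1 (u = 1/(-1) = -1)
j(Z, f) = (1 + Z)/(9 + f) (j(Z, f) = (Z + 1)/(f + 9) = (1 + Z)/(9 + f))
-(73 + 125*j(u, -3)) = -(73 + 125*((1 - 1)/(9 - 3))) = -(73 + 125*(0/6)) = -(73 + 125*((⅙)*0)) = -(73 + 125*0) = -(73 + 0) = -1*73 = -73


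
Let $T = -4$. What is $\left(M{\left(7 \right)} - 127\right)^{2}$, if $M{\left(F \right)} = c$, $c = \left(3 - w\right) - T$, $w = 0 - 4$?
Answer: $13456$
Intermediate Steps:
$w = -4$
$c = 11$ ($c = \left(3 - -4\right) - -4 = \left(3 + 4\right) + 4 = 7 + 4 = 11$)
$M{\left(F \right)} = 11$
$\left(M{\left(7 \right)} - 127\right)^{2} = \left(11 - 127\right)^{2} = \left(-116\right)^{2} = 13456$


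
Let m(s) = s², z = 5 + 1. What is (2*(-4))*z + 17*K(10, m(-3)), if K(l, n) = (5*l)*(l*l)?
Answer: 84952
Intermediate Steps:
z = 6
K(l, n) = 5*l³ (K(l, n) = (5*l)*l² = 5*l³)
(2*(-4))*z + 17*K(10, m(-3)) = (2*(-4))*6 + 17*(5*10³) = -8*6 + 17*(5*1000) = -48 + 17*5000 = -48 + 85000 = 84952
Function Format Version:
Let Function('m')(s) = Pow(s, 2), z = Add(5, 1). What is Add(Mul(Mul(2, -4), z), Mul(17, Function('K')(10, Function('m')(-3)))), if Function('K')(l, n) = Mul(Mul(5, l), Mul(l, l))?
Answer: 84952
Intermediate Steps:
z = 6
Function('K')(l, n) = Mul(5, Pow(l, 3)) (Function('K')(l, n) = Mul(Mul(5, l), Pow(l, 2)) = Mul(5, Pow(l, 3)))
Add(Mul(Mul(2, -4), z), Mul(17, Function('K')(10, Function('m')(-3)))) = Add(Mul(Mul(2, -4), 6), Mul(17, Mul(5, Pow(10, 3)))) = Add(Mul(-8, 6), Mul(17, Mul(5, 1000))) = Add(-48, Mul(17, 5000)) = Add(-48, 85000) = 84952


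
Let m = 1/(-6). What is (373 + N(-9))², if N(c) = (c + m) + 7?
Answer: 4950625/36 ≈ 1.3752e+5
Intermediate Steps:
m = -⅙ ≈ -0.16667
N(c) = 41/6 + c (N(c) = (c - ⅙) + 7 = (-⅙ + c) + 7 = 41/6 + c)
(373 + N(-9))² = (373 + (41/6 - 9))² = (373 - 13/6)² = (2225/6)² = 4950625/36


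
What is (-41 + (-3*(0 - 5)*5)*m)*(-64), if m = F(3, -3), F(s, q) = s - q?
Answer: -26176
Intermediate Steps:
m = 6 (m = 3 - 1*(-3) = 3 + 3 = 6)
(-41 + (-3*(0 - 5)*5)*m)*(-64) = (-41 + (-3*(0 - 5)*5)*6)*(-64) = (-41 + (-3*(-5)*5)*6)*(-64) = (-41 + (15*5)*6)*(-64) = (-41 + 75*6)*(-64) = (-41 + 450)*(-64) = 409*(-64) = -26176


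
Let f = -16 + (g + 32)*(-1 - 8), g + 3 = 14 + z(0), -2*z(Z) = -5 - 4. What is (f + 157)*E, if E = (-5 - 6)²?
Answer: -69333/2 ≈ -34667.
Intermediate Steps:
z(Z) = 9/2 (z(Z) = -(-5 - 4)/2 = -½*(-9) = 9/2)
E = 121 (E = (-11)² = 121)
g = 31/2 (g = -3 + (14 + 9/2) = -3 + 37/2 = 31/2 ≈ 15.500)
f = -887/2 (f = -16 + (31/2 + 32)*(-1 - 8) = -16 + (95/2)*(-9) = -16 - 855/2 = -887/2 ≈ -443.50)
(f + 157)*E = (-887/2 + 157)*121 = -573/2*121 = -69333/2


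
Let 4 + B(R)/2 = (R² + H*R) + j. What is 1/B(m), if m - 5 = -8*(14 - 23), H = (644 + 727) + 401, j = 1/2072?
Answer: 1036/294988569 ≈ 3.5120e-6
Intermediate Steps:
j = 1/2072 ≈ 0.00048263
H = 1772 (H = 1371 + 401 = 1772)
m = 77 (m = 5 - 8*(14 - 23) = 5 - 8*(-9) = 5 + 72 = 77)
B(R) = -8287/1036 + 2*R² + 3544*R (B(R) = -8 + 2*((R² + 1772*R) + 1/2072) = -8 + 2*(1/2072 + R² + 1772*R) = -8 + (1/1036 + 2*R² + 3544*R) = -8287/1036 + 2*R² + 3544*R)
1/B(m) = 1/(-8287/1036 + 2*77² + 3544*77) = 1/(-8287/1036 + 2*5929 + 272888) = 1/(-8287/1036 + 11858 + 272888) = 1/(294988569/1036) = 1036/294988569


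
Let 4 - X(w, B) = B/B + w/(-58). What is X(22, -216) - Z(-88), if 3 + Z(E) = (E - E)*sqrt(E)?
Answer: 185/29 ≈ 6.3793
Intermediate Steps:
X(w, B) = 3 + w/58 (X(w, B) = 4 - (B/B + w/(-58)) = 4 - (1 + w*(-1/58)) = 4 - (1 - w/58) = 4 + (-1 + w/58) = 3 + w/58)
Z(E) = -3 (Z(E) = -3 + (E - E)*sqrt(E) = -3 + 0*sqrt(E) = -3 + 0 = -3)
X(22, -216) - Z(-88) = (3 + (1/58)*22) - 1*(-3) = (3 + 11/29) + 3 = 98/29 + 3 = 185/29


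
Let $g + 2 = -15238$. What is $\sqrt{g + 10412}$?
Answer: $2 i \sqrt{1207} \approx 69.484 i$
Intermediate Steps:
$g = -15240$ ($g = -2 - 15238 = -15240$)
$\sqrt{g + 10412} = \sqrt{-15240 + 10412} = \sqrt{-4828} = 2 i \sqrt{1207}$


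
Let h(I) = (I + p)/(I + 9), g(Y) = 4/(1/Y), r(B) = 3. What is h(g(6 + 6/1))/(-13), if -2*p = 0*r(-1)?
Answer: -16/247 ≈ -0.064777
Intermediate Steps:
g(Y) = 4*Y
p = 0 (p = -0*3 = -½*0 = 0)
h(I) = I/(9 + I) (h(I) = (I + 0)/(I + 9) = I/(9 + I))
h(g(6 + 6/1))/(-13) = ((4*(6 + 6/1))/(9 + 4*(6 + 6/1)))/(-13) = -4*(6 + 6*1)/(13*(9 + 4*(6 + 6*1))) = -4*(6 + 6)/(13*(9 + 4*(6 + 6))) = -4*12/(13*(9 + 4*12)) = -48/(13*(9 + 48)) = -48/(13*57) = -1/13*16/19 = -16/247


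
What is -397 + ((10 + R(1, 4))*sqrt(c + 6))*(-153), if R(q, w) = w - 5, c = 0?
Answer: -397 - 1377*sqrt(6) ≈ -3769.9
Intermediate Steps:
R(q, w) = -5 + w
-397 + ((10 + R(1, 4))*sqrt(c + 6))*(-153) = -397 + ((10 + (-5 + 4))*sqrt(0 + 6))*(-153) = -397 + ((10 - 1)*sqrt(6))*(-153) = -397 + (9*sqrt(6))*(-153) = -397 - 1377*sqrt(6)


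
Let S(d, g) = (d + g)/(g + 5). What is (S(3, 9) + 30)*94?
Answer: 20304/7 ≈ 2900.6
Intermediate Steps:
S(d, g) = (d + g)/(5 + g)
(S(3, 9) + 30)*94 = ((3 + 9)/(5 + 9) + 30)*94 = (12/14 + 30)*94 = ((1/14)*12 + 30)*94 = (6/7 + 30)*94 = (216/7)*94 = 20304/7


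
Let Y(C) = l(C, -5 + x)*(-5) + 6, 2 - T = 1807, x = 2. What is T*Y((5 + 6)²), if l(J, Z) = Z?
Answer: -37905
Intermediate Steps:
T = -1805 (T = 2 - 1*1807 = 2 - 1807 = -1805)
Y(C) = 21 (Y(C) = (-5 + 2)*(-5) + 6 = -3*(-5) + 6 = 15 + 6 = 21)
T*Y((5 + 6)²) = -1805*21 = -37905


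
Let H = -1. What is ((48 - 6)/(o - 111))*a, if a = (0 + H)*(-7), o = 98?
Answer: -294/13 ≈ -22.615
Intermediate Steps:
a = 7 (a = (0 - 1)*(-7) = -1*(-7) = 7)
((48 - 6)/(o - 111))*a = ((48 - 6)/(98 - 111))*7 = (42/(-13))*7 = (42*(-1/13))*7 = -42/13*7 = -294/13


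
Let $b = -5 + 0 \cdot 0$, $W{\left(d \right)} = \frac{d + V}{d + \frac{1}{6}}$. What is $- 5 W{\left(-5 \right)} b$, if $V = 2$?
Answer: $\frac{450}{29} \approx 15.517$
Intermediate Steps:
$W{\left(d \right)} = \frac{2 + d}{\frac{1}{6} + d}$ ($W{\left(d \right)} = \frac{d + 2}{d + \frac{1}{6}} = \frac{2 + d}{d + \frac{1}{6}} = \frac{2 + d}{\frac{1}{6} + d}$)
$b = -5$ ($b = -5 + 0 = -5$)
$- 5 W{\left(-5 \right)} b = - 5 \frac{6 \left(2 - 5\right)}{1 + 6 \left(-5\right)} \left(-5\right) = - 5 \cdot 6 \frac{1}{1 - 30} \left(-3\right) \left(-5\right) = - 5 \cdot 6 \frac{1}{-29} \left(-3\right) \left(-5\right) = - 5 \cdot 6 \left(- \frac{1}{29}\right) \left(-3\right) \left(-5\right) = \left(-5\right) \frac{18}{29} \left(-5\right) = \left(- \frac{90}{29}\right) \left(-5\right) = \frac{450}{29}$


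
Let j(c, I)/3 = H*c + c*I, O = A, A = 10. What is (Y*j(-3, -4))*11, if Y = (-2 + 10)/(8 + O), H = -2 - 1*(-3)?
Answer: 132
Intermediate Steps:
O = 10
H = 1 (H = -2 + 3 = 1)
j(c, I) = 3*c + 3*I*c (j(c, I) = 3*(1*c + c*I) = 3*(c + I*c) = 3*c + 3*I*c)
Y = 4/9 (Y = (-2 + 10)/(8 + 10) = 8/18 = 8*(1/18) = 4/9 ≈ 0.44444)
(Y*j(-3, -4))*11 = (4*(3*(-3)*(1 - 4))/9)*11 = (4*(3*(-3)*(-3))/9)*11 = ((4/9)*27)*11 = 12*11 = 132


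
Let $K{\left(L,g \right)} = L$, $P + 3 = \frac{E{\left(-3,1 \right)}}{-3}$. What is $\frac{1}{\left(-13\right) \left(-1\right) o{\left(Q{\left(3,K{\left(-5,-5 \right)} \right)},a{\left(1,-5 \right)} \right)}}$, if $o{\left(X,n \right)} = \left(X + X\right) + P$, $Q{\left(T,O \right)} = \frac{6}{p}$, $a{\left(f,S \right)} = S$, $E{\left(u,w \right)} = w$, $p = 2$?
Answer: $\frac{3}{104} \approx 0.028846$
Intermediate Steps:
$P = - \frac{10}{3}$ ($P = -3 + 1 \frac{1}{-3} = -3 + 1 \left(- \frac{1}{3}\right) = -3 - \frac{1}{3} = - \frac{10}{3} \approx -3.3333$)
$Q{\left(T,O \right)} = 3$ ($Q{\left(T,O \right)} = \frac{6}{2} = 6 \cdot \frac{1}{2} = 3$)
$o{\left(X,n \right)} = - \frac{10}{3} + 2 X$ ($o{\left(X,n \right)} = \left(X + X\right) - \frac{10}{3} = 2 X - \frac{10}{3} = - \frac{10}{3} + 2 X$)
$\frac{1}{\left(-13\right) \left(-1\right) o{\left(Q{\left(3,K{\left(-5,-5 \right)} \right)},a{\left(1,-5 \right)} \right)}} = \frac{1}{\left(-13\right) \left(-1\right) \left(- \frac{10}{3} + 2 \cdot 3\right)} = \frac{1}{13 \left(- \frac{10}{3} + 6\right)} = \frac{1}{13 \cdot \frac{8}{3}} = \frac{1}{\frac{104}{3}} = \frac{3}{104}$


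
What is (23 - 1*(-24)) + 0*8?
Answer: 47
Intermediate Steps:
(23 - 1*(-24)) + 0*8 = (23 + 24) + 0 = 47 + 0 = 47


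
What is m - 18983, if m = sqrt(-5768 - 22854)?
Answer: -18983 + I*sqrt(28622) ≈ -18983.0 + 169.18*I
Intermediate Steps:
m = I*sqrt(28622) (m = sqrt(-28622) = I*sqrt(28622) ≈ 169.18*I)
m - 18983 = I*sqrt(28622) - 18983 = -18983 + I*sqrt(28622)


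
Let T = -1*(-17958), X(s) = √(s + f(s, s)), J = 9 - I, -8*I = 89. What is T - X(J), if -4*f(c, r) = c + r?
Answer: 17958 - √161/4 ≈ 17955.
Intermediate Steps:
I = -89/8 (I = -⅛*89 = -89/8 ≈ -11.125)
f(c, r) = -c/4 - r/4 (f(c, r) = -(c + r)/4 = -c/4 - r/4)
J = 161/8 (J = 9 - 1*(-89/8) = 9 + 89/8 = 161/8 ≈ 20.125)
X(s) = √2*√s/2 (X(s) = √(s + (-s/4 - s/4)) = √(s - s/2) = √(s/2) = √2*√s/2)
T = 17958
T - X(J) = 17958 - √2*√(161/8)/2 = 17958 - √2*√322/4/2 = 17958 - √161/4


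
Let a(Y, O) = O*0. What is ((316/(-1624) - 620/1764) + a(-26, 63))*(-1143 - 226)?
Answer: 19120823/25578 ≈ 747.55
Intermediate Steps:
a(Y, O) = 0
((316/(-1624) - 620/1764) + a(-26, 63))*(-1143 - 226) = ((316/(-1624) - 620/1764) + 0)*(-1143 - 226) = ((316*(-1/1624) - 620*1/1764) + 0)*(-1369) = ((-79/406 - 155/441) + 0)*(-1369) = (-13967/25578 + 0)*(-1369) = -13967/25578*(-1369) = 19120823/25578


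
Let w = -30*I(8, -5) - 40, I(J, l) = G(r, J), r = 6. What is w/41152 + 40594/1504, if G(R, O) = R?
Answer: 6524193/241768 ≈ 26.985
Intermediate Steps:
I(J, l) = 6
w = -220 (w = -30*6 - 40 = -180 - 40 = -220)
w/41152 + 40594/1504 = -220/41152 + 40594/1504 = -220*1/41152 + 40594*(1/1504) = -55/10288 + 20297/752 = 6524193/241768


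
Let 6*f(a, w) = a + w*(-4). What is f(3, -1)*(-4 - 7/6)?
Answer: -217/36 ≈ -6.0278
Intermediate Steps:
f(a, w) = -2*w/3 + a/6 (f(a, w) = (a + w*(-4))/6 = (a - 4*w)/6 = -2*w/3 + a/6)
f(3, -1)*(-4 - 7/6) = (-⅔*(-1) + (⅙)*3)*(-4 - 7/6) = (⅔ + ½)*(-4 - 7*⅙) = 7*(-4 - 7/6)/6 = (7/6)*(-31/6) = -217/36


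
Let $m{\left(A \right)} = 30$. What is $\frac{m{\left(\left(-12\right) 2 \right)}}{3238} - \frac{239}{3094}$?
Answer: $- \frac{340531}{5009186} \approx -0.067981$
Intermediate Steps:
$\frac{m{\left(\left(-12\right) 2 \right)}}{3238} - \frac{239}{3094} = \frac{30}{3238} - \frac{239}{3094} = 30 \cdot \frac{1}{3238} - \frac{239}{3094} = \frac{15}{1619} - \frac{239}{3094} = - \frac{340531}{5009186}$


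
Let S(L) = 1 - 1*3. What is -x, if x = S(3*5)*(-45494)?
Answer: -90988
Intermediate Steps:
S(L) = -2 (S(L) = 1 - 3 = -2)
x = 90988 (x = -2*(-45494) = 90988)
-x = -1*90988 = -90988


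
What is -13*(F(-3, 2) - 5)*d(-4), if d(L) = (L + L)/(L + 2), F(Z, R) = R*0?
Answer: 260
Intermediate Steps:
F(Z, R) = 0
d(L) = 2*L/(2 + L) (d(L) = (2*L)/(2 + L) = 2*L/(2 + L))
-13*(F(-3, 2) - 5)*d(-4) = -13*(0 - 5)*2*(-4)/(2 - 4) = -(-65)*2*(-4)/(-2) = -(-65)*2*(-4)*(-1/2) = -(-65)*4 = -13*(-20) = 260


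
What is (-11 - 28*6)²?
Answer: 32041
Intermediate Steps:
(-11 - 28*6)² = (-11 - 168)² = (-179)² = 32041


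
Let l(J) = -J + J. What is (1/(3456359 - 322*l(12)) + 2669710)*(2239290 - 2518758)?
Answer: -2578784314718585988/3456359 ≈ -7.4610e+11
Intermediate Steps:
l(J) = 0
(1/(3456359 - 322*l(12)) + 2669710)*(2239290 - 2518758) = (1/(3456359 - 322*0) + 2669710)*(2239290 - 2518758) = (1/(3456359 + 0) + 2669710)*(-279468) = (1/3456359 + 2669710)*(-279468) = (9227476185891/3456359)*(-279468) = -2578784314718585988/3456359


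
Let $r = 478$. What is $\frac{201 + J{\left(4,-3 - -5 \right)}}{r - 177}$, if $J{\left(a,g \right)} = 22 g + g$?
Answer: $\frac{247}{301} \approx 0.8206$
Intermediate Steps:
$J{\left(a,g \right)} = 23 g$
$\frac{201 + J{\left(4,-3 - -5 \right)}}{r - 177} = \frac{201 + 23 \left(-3 - -5\right)}{478 - 177} = \frac{201 + 23 \left(-3 + 5\right)}{301} = \frac{201 + 23 \cdot 2}{301} = \frac{201 + 46}{301} = \frac{1}{301} \cdot 247 = \frac{247}{301}$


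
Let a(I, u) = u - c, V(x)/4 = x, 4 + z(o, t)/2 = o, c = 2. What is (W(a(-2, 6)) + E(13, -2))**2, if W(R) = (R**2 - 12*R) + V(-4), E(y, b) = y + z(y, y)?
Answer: 289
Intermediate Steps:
z(o, t) = -8 + 2*o
V(x) = 4*x
E(y, b) = -8 + 3*y (E(y, b) = y + (-8 + 2*y) = -8 + 3*y)
a(I, u) = -2 + u (a(I, u) = u - 1*2 = u - 2 = -2 + u)
W(R) = -16 + R**2 - 12*R (W(R) = (R**2 - 12*R) + 4*(-4) = (R**2 - 12*R) - 16 = -16 + R**2 - 12*R)
(W(a(-2, 6)) + E(13, -2))**2 = ((-16 + (-2 + 6)**2 - 12*(-2 + 6)) + (-8 + 3*13))**2 = ((-16 + 4**2 - 12*4) + (-8 + 39))**2 = ((-16 + 16 - 48) + 31)**2 = (-48 + 31)**2 = (-17)**2 = 289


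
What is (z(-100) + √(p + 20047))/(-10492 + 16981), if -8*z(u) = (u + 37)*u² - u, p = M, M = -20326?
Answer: 157475/12978 + I*√31/2163 ≈ 12.134 + 0.0025741*I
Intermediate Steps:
p = -20326
z(u) = u/8 - u²*(37 + u)/8 (z(u) = -((u + 37)*u² - u)/8 = -((37 + u)*u² - u)/8 = -(u²*(37 + u) - u)/8 = -(-u + u²*(37 + u))/8 = u/8 - u²*(37 + u)/8)
(z(-100) + √(p + 20047))/(-10492 + 16981) = ((⅛)*(-100)*(1 - 1*(-100)² - 37*(-100)) + √(-20326 + 20047))/(-10492 + 16981) = ((⅛)*(-100)*(1 - 1*10000 + 3700) + √(-279))/6489 = ((⅛)*(-100)*(1 - 10000 + 3700) + 3*I*√31)*(1/6489) = ((⅛)*(-100)*(-6299) + 3*I*√31)*(1/6489) = (157475/2 + 3*I*√31)*(1/6489) = 157475/12978 + I*√31/2163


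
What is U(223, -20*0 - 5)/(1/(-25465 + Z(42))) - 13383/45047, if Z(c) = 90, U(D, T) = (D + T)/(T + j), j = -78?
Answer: 249187631461/3738901 ≈ 66647.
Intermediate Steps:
U(D, T) = (D + T)/(-78 + T) (U(D, T) = (D + T)/(T - 78) = (D + T)/(-78 + T))
U(223, -20*0 - 5)/(1/(-25465 + Z(42))) - 13383/45047 = ((223 + (-20*0 - 5))/(-78 + (-20*0 - 5)))/(1/(-25465 + 90)) - 13383/45047 = ((223 + (-5*0 - 5))/(-78 + (-5*0 - 5)))/(1/(-25375)) - 13383*1/45047 = ((223 + (0 - 5))/(-78 + (0 - 5)))/(-1/25375) - 13383/45047 = ((223 - 5)/(-78 - 5))*(-25375) - 13383/45047 = (218/(-83))*(-25375) - 13383/45047 = -1/83*218*(-25375) - 13383/45047 = -218/83*(-25375) - 13383/45047 = 5531750/83 - 13383/45047 = 249187631461/3738901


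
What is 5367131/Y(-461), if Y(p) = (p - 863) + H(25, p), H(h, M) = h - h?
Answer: -5367131/1324 ≈ -4053.7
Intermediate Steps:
H(h, M) = 0
Y(p) = -863 + p (Y(p) = (p - 863) + 0 = (-863 + p) + 0 = -863 + p)
5367131/Y(-461) = 5367131/(-863 - 461) = 5367131/(-1324) = 5367131*(-1/1324) = -5367131/1324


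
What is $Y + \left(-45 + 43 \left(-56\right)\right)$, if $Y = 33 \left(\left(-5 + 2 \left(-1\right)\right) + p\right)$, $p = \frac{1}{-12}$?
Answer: $- \frac{10747}{4} \approx -2686.8$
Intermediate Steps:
$p = - \frac{1}{12} \approx -0.083333$
$Y = - \frac{935}{4}$ ($Y = 33 \left(\left(-5 + 2 \left(-1\right)\right) - \frac{1}{12}\right) = 33 \left(\left(-5 - 2\right) - \frac{1}{12}\right) = 33 \left(-7 - \frac{1}{12}\right) = 33 \left(- \frac{85}{12}\right) = - \frac{935}{4} \approx -233.75$)
$Y + \left(-45 + 43 \left(-56\right)\right) = - \frac{935}{4} + \left(-45 + 43 \left(-56\right)\right) = - \frac{935}{4} - 2453 = - \frac{10747}{4}$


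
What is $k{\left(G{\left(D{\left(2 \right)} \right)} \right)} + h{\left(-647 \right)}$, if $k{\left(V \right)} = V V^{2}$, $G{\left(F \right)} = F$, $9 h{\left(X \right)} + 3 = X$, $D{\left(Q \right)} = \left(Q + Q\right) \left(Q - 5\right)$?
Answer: $- \frac{16202}{9} \approx -1800.2$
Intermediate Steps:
$D{\left(Q \right)} = 2 Q \left(-5 + Q\right)$
$h{\left(X \right)} = - \frac{1}{3} + \frac{X}{9}$
$k{\left(V \right)} = V^{3}$
$k{\left(G{\left(D{\left(2 \right)} \right)} \right)} + h{\left(-647 \right)} = \left(2 \cdot 2 \left(-5 + 2\right)\right)^{3} + \left(- \frac{1}{3} + \frac{1}{9} \left(-647\right)\right) = \left(2 \cdot 2 \left(-3\right)\right)^{3} - \frac{650}{9} = \left(-12\right)^{3} - \frac{650}{9} = -1728 - \frac{650}{9} = - \frac{16202}{9}$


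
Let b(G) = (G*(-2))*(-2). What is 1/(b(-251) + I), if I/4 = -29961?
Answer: -1/120848 ≈ -8.2749e-6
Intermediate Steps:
b(G) = 4*G (b(G) = -2*G*(-2) = 4*G)
I = -119844 (I = 4*(-29961) = -119844)
1/(b(-251) + I) = 1/(4*(-251) - 119844) = 1/(-1004 - 119844) = 1/(-120848) = -1/120848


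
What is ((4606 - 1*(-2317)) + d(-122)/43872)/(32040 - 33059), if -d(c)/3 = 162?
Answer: -50620895/7450928 ≈ -6.7939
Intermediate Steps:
d(c) = -486 (d(c) = -3*162 = -486)
((4606 - 1*(-2317)) + d(-122)/43872)/(32040 - 33059) = ((4606 - 1*(-2317)) - 486/43872)/(32040 - 33059) = ((4606 + 2317) - 486*1/43872)/(-1019) = (6923 - 81/7312)*(-1/1019) = (50620895/7312)*(-1/1019) = -50620895/7450928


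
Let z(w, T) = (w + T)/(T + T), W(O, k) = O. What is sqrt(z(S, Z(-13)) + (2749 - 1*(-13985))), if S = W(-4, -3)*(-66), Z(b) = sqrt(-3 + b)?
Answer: sqrt(66938 - 132*I)/2 ≈ 129.36 - 0.12755*I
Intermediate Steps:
S = 264 (S = -4*(-66) = 264)
z(w, T) = (T + w)/(2*T) (z(w, T) = (T + w)/((2*T)) = (T + w)*(1/(2*T)) = (T + w)/(2*T))
sqrt(z(S, Z(-13)) + (2749 - 1*(-13985))) = sqrt((sqrt(-3 - 13) + 264)/(2*(sqrt(-3 - 13))) + (2749 - 1*(-13985))) = sqrt((sqrt(-16) + 264)/(2*(sqrt(-16))) + (2749 + 13985)) = sqrt((4*I + 264)/(2*((4*I))) + 16734) = sqrt((-I/4)*(264 + 4*I)/2 + 16734) = sqrt(-I*(264 + 4*I)/8 + 16734) = sqrt(16734 - I*(264 + 4*I)/8)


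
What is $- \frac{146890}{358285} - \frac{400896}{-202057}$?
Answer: $\frac{22790974126}{14478798449} \approx 1.5741$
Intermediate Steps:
$- \frac{146890}{358285} - \frac{400896}{-202057} = \left(-146890\right) \frac{1}{358285} - - \frac{400896}{202057} = - \frac{29378}{71657} + \frac{400896}{202057} = \frac{22790974126}{14478798449}$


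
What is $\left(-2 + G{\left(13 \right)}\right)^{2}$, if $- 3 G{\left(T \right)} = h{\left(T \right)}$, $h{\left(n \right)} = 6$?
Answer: $16$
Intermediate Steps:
$G{\left(T \right)} = -2$ ($G{\left(T \right)} = \left(- \frac{1}{3}\right) 6 = -2$)
$\left(-2 + G{\left(13 \right)}\right)^{2} = \left(-2 - 2\right)^{2} = \left(-4\right)^{2} = 16$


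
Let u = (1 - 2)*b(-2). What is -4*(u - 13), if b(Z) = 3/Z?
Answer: 46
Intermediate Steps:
u = 3/2 (u = (1 - 2)*(3/(-2)) = -3*(-1)/2 = -1*(-3/2) = 3/2 ≈ 1.5000)
-4*(u - 13) = -4*(3/2 - 13) = -4*(-23/2) = 46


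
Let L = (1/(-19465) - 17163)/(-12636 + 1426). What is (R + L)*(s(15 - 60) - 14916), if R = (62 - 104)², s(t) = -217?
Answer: -2914945339204334/109101325 ≈ -2.6718e+7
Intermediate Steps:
R = 1764 (R = (-42)² = 1764)
L = 167038898/109101325 (L = (-1/19465 - 17163)/(-11210) = -334077796/19465*(-1/11210) = 167038898/109101325 ≈ 1.5310)
(R + L)*(s(15 - 60) - 14916) = (1764 + 167038898/109101325)*(-217 - 14916) = (192621776198/109101325)*(-15133) = -2914945339204334/109101325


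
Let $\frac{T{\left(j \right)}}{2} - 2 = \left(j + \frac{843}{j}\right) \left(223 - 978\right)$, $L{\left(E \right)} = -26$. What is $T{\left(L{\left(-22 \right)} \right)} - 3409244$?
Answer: $- \frac{43173275}{13} \approx -3.321 \cdot 10^{6}$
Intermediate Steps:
$T{\left(j \right)} = 4 - \frac{1272930}{j} - 1510 j$ ($T{\left(j \right)} = 4 + 2 \left(j + \frac{843}{j}\right) \left(223 - 978\right) = 4 + 2 \left(j + \frac{843}{j}\right) \left(-755\right) = 4 + 2 \left(- \frac{636465}{j} - 755 j\right) = 4 - \left(1510 j + \frac{1272930}{j}\right) = 4 - \frac{1272930}{j} - 1510 j$)
$T{\left(L{\left(-22 \right)} \right)} - 3409244 = \left(4 - \frac{1272930}{-26} - -39260\right) - 3409244 = \left(4 - - \frac{636465}{13} + 39260\right) - 3409244 = \left(4 + \frac{636465}{13} + 39260\right) - 3409244 = \frac{1146897}{13} - 3409244 = - \frac{43173275}{13}$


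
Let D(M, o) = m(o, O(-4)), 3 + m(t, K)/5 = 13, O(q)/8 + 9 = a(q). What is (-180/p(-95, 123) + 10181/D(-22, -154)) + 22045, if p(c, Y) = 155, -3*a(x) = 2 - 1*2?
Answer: 34483561/1550 ≈ 22247.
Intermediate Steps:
a(x) = 0 (a(x) = -(2 - 1*2)/3 = -(2 - 2)/3 = -1/3*0 = 0)
O(q) = -72 (O(q) = -72 + 8*0 = -72 + 0 = -72)
m(t, K) = 50 (m(t, K) = -15 + 5*13 = -15 + 65 = 50)
D(M, o) = 50
(-180/p(-95, 123) + 10181/D(-22, -154)) + 22045 = (-180/155 + 10181/50) + 22045 = (-180*1/155 + 10181*(1/50)) + 22045 = (-36/31 + 10181/50) + 22045 = 313811/1550 + 22045 = 34483561/1550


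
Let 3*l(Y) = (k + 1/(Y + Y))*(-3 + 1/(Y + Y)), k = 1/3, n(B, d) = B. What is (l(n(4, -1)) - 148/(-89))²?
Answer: 3935178361/2627997696 ≈ 1.4974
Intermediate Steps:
k = ⅓ (k = 1*(⅓) = ⅓ ≈ 0.33333)
l(Y) = (-3 + 1/(2*Y))*(⅓ + 1/(2*Y))/3 (l(Y) = ((⅓ + 1/(Y + Y))*(-3 + 1/(Y + Y)))/3 = ((⅓ + 1/(2*Y))*(-3 + 1/(2*Y)))/3 = ((-3 + 1/(2*Y))*(⅓ + 1/(2*Y)))/3 = (-3 + 1/(2*Y))*(⅓ + 1/(2*Y))/3)
(l(n(4, -1)) - 148/(-89))² = ((1/36)*(3 - 16*4 - 12*4²)/4² - 148/(-89))² = ((1/36)*(1/16)*(3 - 64 - 12*16) - 148*(-1/89))² = ((1/36)*(1/16)*(3 - 64 - 192) + 148/89)² = ((1/36)*(1/16)*(-253) + 148/89)² = (-253/576 + 148/89)² = (62731/51264)² = 3935178361/2627997696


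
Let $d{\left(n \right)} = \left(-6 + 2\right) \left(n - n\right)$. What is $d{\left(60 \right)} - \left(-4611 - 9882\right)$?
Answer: $14493$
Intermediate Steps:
$d{\left(n \right)} = 0$ ($d{\left(n \right)} = \left(-4\right) 0 = 0$)
$d{\left(60 \right)} - \left(-4611 - 9882\right) = 0 - \left(-4611 - 9882\right) = 0 - -14493 = 0 + 14493 = 14493$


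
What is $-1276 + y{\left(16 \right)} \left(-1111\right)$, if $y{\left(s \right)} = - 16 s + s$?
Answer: $265364$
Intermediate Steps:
$y{\left(s \right)} = - 15 s$
$-1276 + y{\left(16 \right)} \left(-1111\right) = -1276 + \left(-15\right) 16 \left(-1111\right) = -1276 - -266640 = -1276 + 266640 = 265364$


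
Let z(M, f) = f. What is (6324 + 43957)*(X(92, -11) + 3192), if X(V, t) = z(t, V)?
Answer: 165122804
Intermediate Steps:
X(V, t) = V
(6324 + 43957)*(X(92, -11) + 3192) = (6324 + 43957)*(92 + 3192) = 50281*3284 = 165122804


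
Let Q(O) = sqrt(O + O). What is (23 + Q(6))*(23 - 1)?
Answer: 506 + 44*sqrt(3) ≈ 582.21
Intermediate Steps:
Q(O) = sqrt(2)*sqrt(O) (Q(O) = sqrt(2*O) = sqrt(2)*sqrt(O))
(23 + Q(6))*(23 - 1) = (23 + sqrt(2)*sqrt(6))*(23 - 1) = (23 + 2*sqrt(3))*22 = 506 + 44*sqrt(3)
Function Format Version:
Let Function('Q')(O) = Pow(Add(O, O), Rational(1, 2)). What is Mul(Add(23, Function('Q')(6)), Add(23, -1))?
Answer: Add(506, Mul(44, Pow(3, Rational(1, 2)))) ≈ 582.21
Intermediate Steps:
Function('Q')(O) = Mul(Pow(2, Rational(1, 2)), Pow(O, Rational(1, 2))) (Function('Q')(O) = Pow(Mul(2, O), Rational(1, 2)) = Mul(Pow(2, Rational(1, 2)), Pow(O, Rational(1, 2))))
Mul(Add(23, Function('Q')(6)), Add(23, -1)) = Mul(Add(23, Mul(Pow(2, Rational(1, 2)), Pow(6, Rational(1, 2)))), Add(23, -1)) = Mul(Add(23, Mul(2, Pow(3, Rational(1, 2)))), 22) = Add(506, Mul(44, Pow(3, Rational(1, 2))))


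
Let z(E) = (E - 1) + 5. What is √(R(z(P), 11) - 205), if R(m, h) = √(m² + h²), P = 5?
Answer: √(-205 + √202) ≈ 13.813*I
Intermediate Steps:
z(E) = 4 + E (z(E) = (-1 + E) + 5 = 4 + E)
R(m, h) = √(h² + m²)
√(R(z(P), 11) - 205) = √(√(11² + (4 + 5)²) - 205) = √(√(121 + 9²) - 205) = √(√(121 + 81) - 205) = √(√202 - 205) = √(-205 + √202)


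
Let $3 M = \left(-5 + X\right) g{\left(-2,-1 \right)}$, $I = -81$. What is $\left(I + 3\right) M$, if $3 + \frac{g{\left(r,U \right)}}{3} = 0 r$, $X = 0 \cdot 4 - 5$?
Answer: $-2340$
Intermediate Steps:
$X = -5$ ($X = 0 - 5 = -5$)
$g{\left(r,U \right)} = -9$ ($g{\left(r,U \right)} = -9 + 3 \cdot 0 r = -9 + 3 \cdot 0 = -9 + 0 = -9$)
$M = 30$ ($M = \frac{\left(-5 - 5\right) \left(-9\right)}{3} = \frac{\left(-10\right) \left(-9\right)}{3} = \frac{1}{3} \cdot 90 = 30$)
$\left(I + 3\right) M = \left(-81 + 3\right) 30 = \left(-78\right) 30 = -2340$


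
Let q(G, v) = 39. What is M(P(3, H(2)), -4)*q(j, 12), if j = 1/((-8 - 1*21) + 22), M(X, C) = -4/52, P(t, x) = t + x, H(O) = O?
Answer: -3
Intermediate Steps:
M(X, C) = -1/13 (M(X, C) = -4*1/52 = -1/13)
j = -1/7 (j = 1/((-8 - 21) + 22) = 1/(-29 + 22) = 1/(-7) = -1/7 ≈ -0.14286)
M(P(3, H(2)), -4)*q(j, 12) = -1/13*39 = -3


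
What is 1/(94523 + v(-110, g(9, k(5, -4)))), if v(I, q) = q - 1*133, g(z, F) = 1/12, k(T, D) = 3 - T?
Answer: 12/1132681 ≈ 1.0594e-5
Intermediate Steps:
g(z, F) = 1/12
v(I, q) = -133 + q (v(I, q) = q - 133 = -133 + q)
1/(94523 + v(-110, g(9, k(5, -4)))) = 1/(94523 + (-133 + 1/12)) = 1/(94523 - 1595/12) = 1/(1132681/12) = 12/1132681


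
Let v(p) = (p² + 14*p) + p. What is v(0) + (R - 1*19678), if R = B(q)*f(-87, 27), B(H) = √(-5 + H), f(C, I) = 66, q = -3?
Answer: -19678 + 132*I*√2 ≈ -19678.0 + 186.68*I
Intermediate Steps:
v(p) = p² + 15*p
R = 132*I*√2 (R = √(-5 - 3)*66 = √(-8)*66 = (2*I*√2)*66 = 132*I*√2 ≈ 186.68*I)
v(0) + (R - 1*19678) = 0*(15 + 0) + (132*I*√2 - 1*19678) = 0*15 + (132*I*√2 - 19678) = 0 + (-19678 + 132*I*√2) = -19678 + 132*I*√2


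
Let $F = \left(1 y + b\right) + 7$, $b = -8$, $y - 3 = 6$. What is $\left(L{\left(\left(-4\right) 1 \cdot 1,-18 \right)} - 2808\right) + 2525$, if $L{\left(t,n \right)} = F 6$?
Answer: $-235$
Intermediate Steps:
$y = 9$ ($y = 3 + 6 = 9$)
$F = 8$ ($F = \left(1 \cdot 9 - 8\right) + 7 = \left(9 - 8\right) + 7 = 1 + 7 = 8$)
$L{\left(t,n \right)} = 48$ ($L{\left(t,n \right)} = 8 \cdot 6 = 48$)
$\left(L{\left(\left(-4\right) 1 \cdot 1,-18 \right)} - 2808\right) + 2525 = \left(48 - 2808\right) + 2525 = -2760 + 2525 = -235$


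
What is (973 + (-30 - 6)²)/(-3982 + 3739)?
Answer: -2269/243 ≈ -9.3374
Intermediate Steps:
(973 + (-30 - 6)²)/(-3982 + 3739) = (973 + (-36)²)/(-243) = (973 + 1296)*(-1/243) = 2269*(-1/243) = -2269/243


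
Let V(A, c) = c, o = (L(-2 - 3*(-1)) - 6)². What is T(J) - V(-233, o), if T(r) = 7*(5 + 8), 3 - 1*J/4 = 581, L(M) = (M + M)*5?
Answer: 75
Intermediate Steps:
L(M) = 10*M (L(M) = (2*M)*5 = 10*M)
o = 16 (o = (10*(-2 - 3*(-1)) - 6)² = (10*(-2 + 3) - 6)² = (10*1 - 6)² = (10 - 6)² = 4² = 16)
J = -2312 (J = 12 - 4*581 = 12 - 2324 = -2312)
T(r) = 91 (T(r) = 7*13 = 91)
T(J) - V(-233, o) = 91 - 1*16 = 91 - 16 = 75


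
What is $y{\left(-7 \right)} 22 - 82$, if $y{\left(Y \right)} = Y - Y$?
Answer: $-82$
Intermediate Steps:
$y{\left(Y \right)} = 0$
$y{\left(-7 \right)} 22 - 82 = 0 \cdot 22 - 82 = 0 - 82 = -82$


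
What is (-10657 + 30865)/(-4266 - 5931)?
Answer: -6736/3399 ≈ -1.9818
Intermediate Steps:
(-10657 + 30865)/(-4266 - 5931) = 20208/(-10197) = 20208*(-1/10197) = -6736/3399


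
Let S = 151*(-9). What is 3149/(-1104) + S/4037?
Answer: -14212849/4456848 ≈ -3.1890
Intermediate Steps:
S = -1359
3149/(-1104) + S/4037 = 3149/(-1104) - 1359/4037 = 3149*(-1/1104) - 1359*1/4037 = -3149/1104 - 1359/4037 = -14212849/4456848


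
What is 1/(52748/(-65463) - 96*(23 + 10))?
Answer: -65463/207439532 ≈ -0.00031558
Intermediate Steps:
1/(52748/(-65463) - 96*(23 + 10)) = 1/(52748*(-1/65463) - 96*33) = 1/(-52748/65463 - 3168) = 1/(-207439532/65463) = -65463/207439532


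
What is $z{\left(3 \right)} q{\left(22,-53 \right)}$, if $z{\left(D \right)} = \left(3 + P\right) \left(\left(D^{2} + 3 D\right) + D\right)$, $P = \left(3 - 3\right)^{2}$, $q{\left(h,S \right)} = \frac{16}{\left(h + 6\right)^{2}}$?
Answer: $\frac{9}{7} \approx 1.2857$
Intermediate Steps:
$q{\left(h,S \right)} = \frac{16}{\left(6 + h\right)^{2}}$
$P = 0$ ($P = 0^{2} = 0$)
$z{\left(D \right)} = 3 D^{2} + 12 D$ ($z{\left(D \right)} = \left(3 + 0\right) \left(\left(D^{2} + 3 D\right) + D\right) = 3 \left(D^{2} + 4 D\right) = 3 D^{2} + 12 D$)
$z{\left(3 \right)} q{\left(22,-53 \right)} = 3 \cdot 3 \left(4 + 3\right) \frac{16}{\left(6 + 22\right)^{2}} = 3 \cdot 3 \cdot 7 \cdot \frac{16}{784} = 63 \cdot 16 \cdot \frac{1}{784} = 63 \cdot \frac{1}{49} = \frac{9}{7}$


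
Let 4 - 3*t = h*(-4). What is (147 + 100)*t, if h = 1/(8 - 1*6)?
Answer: 494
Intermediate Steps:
h = ½ (h = 1/(8 - 6) = 1/2 = ½ ≈ 0.50000)
t = 2 (t = 4/3 - (-4)/6 = 4/3 - ⅓*(-2) = 4/3 + ⅔ = 2)
(147 + 100)*t = (147 + 100)*2 = 247*2 = 494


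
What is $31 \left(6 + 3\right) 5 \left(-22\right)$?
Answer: $-30690$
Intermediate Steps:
$31 \left(6 + 3\right) 5 \left(-22\right) = 31 \cdot 9 \cdot 5 \left(-22\right) = 31 \cdot 45 \left(-22\right) = 1395 \left(-22\right) = -30690$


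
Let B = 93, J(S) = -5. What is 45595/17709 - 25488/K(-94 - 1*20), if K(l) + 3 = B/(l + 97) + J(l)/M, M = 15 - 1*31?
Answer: 122872997129/39296271 ≈ 3126.8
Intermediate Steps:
M = -16 (M = 15 - 31 = -16)
K(l) = -43/16 + 93/(97 + l) (K(l) = -3 + (93/(l + 97) - 5/(-16)) = -3 + (93/(97 + l) - 5*(-1/16)) = -3 + (93/(97 + l) + 5/16) = -3 + (5/16 + 93/(97 + l)) = -43/16 + 93/(97 + l))
45595/17709 - 25488/K(-94 - 1*20) = 45595/17709 - 25488*16*(97 + (-94 - 1*20))/(-2683 - 43*(-94 - 1*20)) = 45595*(1/17709) - 25488*16*(97 + (-94 - 20))/(-2683 - 43*(-94 - 20)) = 45595/17709 - 25488*16*(97 - 114)/(-2683 - 43*(-114)) = 45595/17709 - 25488*(-272/(-2683 + 4902)) = 45595/17709 - 25488/((1/16)*(-1/17)*2219) = 45595/17709 - 25488/(-2219/272) = 45595/17709 - 25488*(-272/2219) = 45595/17709 + 6932736/2219 = 122872997129/39296271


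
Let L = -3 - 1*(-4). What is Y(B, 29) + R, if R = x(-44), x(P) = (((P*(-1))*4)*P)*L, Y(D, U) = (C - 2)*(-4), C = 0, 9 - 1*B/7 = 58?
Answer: -7736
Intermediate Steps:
B = -343 (B = 63 - 7*58 = 63 - 406 = -343)
L = 1 (L = -3 + 4 = 1)
Y(D, U) = 8 (Y(D, U) = (0 - 2)*(-4) = -2*(-4) = 8)
x(P) = -4*P² (x(P) = (((P*(-1))*4)*P)*1 = ((-P*4)*P)*1 = ((-4*P)*P)*1 = -4*P²*1 = -4*P²)
R = -7744 (R = -4*(-44)² = -4*1936 = -7744)
Y(B, 29) + R = 8 - 7744 = -7736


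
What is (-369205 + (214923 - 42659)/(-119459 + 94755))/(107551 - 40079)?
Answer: -1140126573/208353536 ≈ -5.4721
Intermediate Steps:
(-369205 + (214923 - 42659)/(-119459 + 94755))/(107551 - 40079) = (-369205 + 172264/(-24704))/67472 = (-369205 + 172264*(-1/24704))*(1/67472) = (-369205 - 21533/3088)*(1/67472) = -1140126573/3088*1/67472 = -1140126573/208353536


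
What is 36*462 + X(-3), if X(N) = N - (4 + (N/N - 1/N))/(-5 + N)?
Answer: 49889/3 ≈ 16630.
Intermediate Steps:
X(N) = N - (5 - 1/N)/(-5 + N) (X(N) = N - (4 + (1 - 1/N))/(-5 + N) = N - (5 - 1/N)/(-5 + N))
36*462 + X(-3) = 36*462 + (1 + (-3)³ - 5*(-3) - 5*(-3)²)/((-3)*(-5 - 3)) = 16632 - ⅓*(1 - 27 + 15 - 5*9)/(-8) = 16632 - ⅓*(-⅛)*(1 - 27 + 15 - 45) = 16632 - ⅓*(-⅛)*(-56) = 16632 - 7/3 = 49889/3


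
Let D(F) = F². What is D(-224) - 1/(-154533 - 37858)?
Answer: 9653410817/192391 ≈ 50176.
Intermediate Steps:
D(-224) - 1/(-154533 - 37858) = (-224)² - 1/(-154533 - 37858) = 50176 - 1/(-192391) = 50176 - 1*(-1/192391) = 50176 + 1/192391 = 9653410817/192391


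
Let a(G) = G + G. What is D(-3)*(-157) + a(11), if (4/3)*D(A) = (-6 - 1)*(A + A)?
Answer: -9847/2 ≈ -4923.5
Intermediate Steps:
a(G) = 2*G
D(A) = -21*A/2 (D(A) = 3*((-6 - 1)*(A + A))/4 = 3*(-14*A)/4 = -21*A/2)
D(-3)*(-157) + a(11) = -21/2*(-3)*(-157) + 2*11 = (63/2)*(-157) + 22 = -9891/2 + 22 = -9847/2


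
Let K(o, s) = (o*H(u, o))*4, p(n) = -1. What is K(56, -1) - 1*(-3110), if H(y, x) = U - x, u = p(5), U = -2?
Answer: -9882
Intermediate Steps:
u = -1
H(y, x) = -2 - x
K(o, s) = 4*o*(-2 - o) (K(o, s) = (o*(-2 - o))*4 = 4*o*(-2 - o))
K(56, -1) - 1*(-3110) = -4*56*(2 + 56) - 1*(-3110) = -4*56*58 + 3110 = -12992 + 3110 = -9882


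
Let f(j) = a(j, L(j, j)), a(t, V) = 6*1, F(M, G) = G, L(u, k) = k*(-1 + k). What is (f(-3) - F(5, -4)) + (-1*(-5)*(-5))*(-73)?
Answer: 1835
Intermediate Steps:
a(t, V) = 6
f(j) = 6
(f(-3) - F(5, -4)) + (-1*(-5)*(-5))*(-73) = (6 - 1*(-4)) + (-1*(-5)*(-5))*(-73) = (6 + 4) + (5*(-5))*(-73) = 10 - 25*(-73) = 10 + 1825 = 1835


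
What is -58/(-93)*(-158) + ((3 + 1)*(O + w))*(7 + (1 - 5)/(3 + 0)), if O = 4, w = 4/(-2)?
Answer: -4948/93 ≈ -53.204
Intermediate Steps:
w = -2 (w = 4*(-½) = -2)
-58/(-93)*(-158) + ((3 + 1)*(O + w))*(7 + (1 - 5)/(3 + 0)) = -58/(-93)*(-158) + ((3 + 1)*(4 - 2))*(7 + (1 - 5)/(3 + 0)) = -58*(-1/93)*(-158) + (4*2)*(7 - 4/3) = (58/93)*(-158) + 8*(7 - 4*⅓) = -9164/93 + 8*(7 - 4/3) = -9164/93 + 8*(17/3) = -9164/93 + 136/3 = -4948/93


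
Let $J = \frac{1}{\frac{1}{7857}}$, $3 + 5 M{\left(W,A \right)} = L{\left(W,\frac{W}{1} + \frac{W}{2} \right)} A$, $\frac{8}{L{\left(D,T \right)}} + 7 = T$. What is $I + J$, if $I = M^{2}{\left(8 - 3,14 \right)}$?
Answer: $\frac{245266}{25} \approx 9810.6$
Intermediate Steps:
$L{\left(D,T \right)} = \frac{8}{-7 + T}$
$M{\left(W,A \right)} = - \frac{3}{5} + \frac{8 A}{5 \left(-7 + \frac{3 W}{2}\right)}$ ($M{\left(W,A \right)} = - \frac{3}{5} + \frac{\frac{8}{-7 + \left(\frac{W}{1} + \frac{W}{2}\right)} A}{5} = - \frac{3}{5} + \frac{\frac{8}{-7 + \left(W 1 + W \frac{1}{2}\right)} A}{5} = - \frac{3}{5} + \frac{\frac{8}{-7 + \left(W + \frac{W}{2}\right)} A}{5} = - \frac{3}{5} + \frac{\frac{8}{-7 + \frac{3 W}{2}} A}{5} = - \frac{3}{5} + \frac{8 A \frac{1}{-7 + \frac{3 W}{2}}}{5} = - \frac{3}{5} + \frac{8 A}{5 \left(-7 + \frac{3 W}{2}\right)}$)
$I = \frac{48841}{25}$ ($I = \left(\frac{42 - 9 \left(8 - 3\right) + 16 \cdot 14}{5 \left(-14 + 3 \left(8 - 3\right)\right)}\right)^{2} = \left(\frac{42 - 9 \left(8 - 3\right) + 224}{5 \left(-14 + 3 \left(8 - 3\right)\right)}\right)^{2} = \left(\frac{42 - 45 + 224}{5 \left(-14 + 3 \cdot 5\right)}\right)^{2} = \left(\frac{42 - 45 + 224}{5 \left(-14 + 15\right)}\right)^{2} = \left(\frac{1}{5} \cdot 1^{-1} \cdot 221\right)^{2} = \left(\frac{1}{5} \cdot 1 \cdot 221\right)^{2} = \left(\frac{221}{5}\right)^{2} = \frac{48841}{25} \approx 1953.6$)
$J = 7857$ ($J = \frac{1}{\frac{1}{7857}} = 7857$)
$I + J = \frac{48841}{25} + 7857 = \frac{245266}{25}$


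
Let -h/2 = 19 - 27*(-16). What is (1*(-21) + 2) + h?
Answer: -921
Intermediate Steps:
h = -902 (h = -2*(19 - 27*(-16)) = -2*(19 + 432) = -2*451 = -902)
(1*(-21) + 2) + h = (1*(-21) + 2) - 902 = (-21 + 2) - 902 = -19 - 902 = -921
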